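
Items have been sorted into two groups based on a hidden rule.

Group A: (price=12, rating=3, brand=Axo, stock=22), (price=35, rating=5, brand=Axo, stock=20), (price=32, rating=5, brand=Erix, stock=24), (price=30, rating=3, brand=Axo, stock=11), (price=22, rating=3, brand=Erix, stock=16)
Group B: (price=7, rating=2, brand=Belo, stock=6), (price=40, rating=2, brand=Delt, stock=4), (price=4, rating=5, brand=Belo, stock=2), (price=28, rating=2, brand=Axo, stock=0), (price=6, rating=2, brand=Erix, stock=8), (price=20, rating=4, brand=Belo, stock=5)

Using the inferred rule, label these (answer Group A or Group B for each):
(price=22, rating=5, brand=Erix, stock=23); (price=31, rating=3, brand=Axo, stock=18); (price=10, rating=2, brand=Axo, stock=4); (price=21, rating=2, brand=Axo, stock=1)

Group A, Group A, Group B, Group B

The rule appears to be: stock ≥ 11.
(price=22, rating=5, brand=Erix, stock=23) → stock = 23 → Group A. (price=31, rating=3, brand=Axo, stock=18) → stock = 18 → Group A. (price=10, rating=2, brand=Axo, stock=4) → stock = 4 → Group B. (price=21, rating=2, brand=Axo, stock=1) → stock = 1 → Group B.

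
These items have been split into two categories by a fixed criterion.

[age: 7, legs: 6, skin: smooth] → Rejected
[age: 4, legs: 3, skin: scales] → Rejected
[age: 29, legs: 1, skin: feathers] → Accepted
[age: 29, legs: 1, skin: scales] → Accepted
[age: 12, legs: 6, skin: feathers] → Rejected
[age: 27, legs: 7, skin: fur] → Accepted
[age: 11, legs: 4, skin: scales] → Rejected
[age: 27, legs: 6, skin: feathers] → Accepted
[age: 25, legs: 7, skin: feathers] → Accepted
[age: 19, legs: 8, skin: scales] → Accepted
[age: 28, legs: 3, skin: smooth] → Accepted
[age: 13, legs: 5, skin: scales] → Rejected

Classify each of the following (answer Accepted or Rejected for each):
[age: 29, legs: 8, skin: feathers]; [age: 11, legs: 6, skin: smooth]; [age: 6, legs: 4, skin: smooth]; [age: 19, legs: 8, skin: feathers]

Accepted, Rejected, Rejected, Accepted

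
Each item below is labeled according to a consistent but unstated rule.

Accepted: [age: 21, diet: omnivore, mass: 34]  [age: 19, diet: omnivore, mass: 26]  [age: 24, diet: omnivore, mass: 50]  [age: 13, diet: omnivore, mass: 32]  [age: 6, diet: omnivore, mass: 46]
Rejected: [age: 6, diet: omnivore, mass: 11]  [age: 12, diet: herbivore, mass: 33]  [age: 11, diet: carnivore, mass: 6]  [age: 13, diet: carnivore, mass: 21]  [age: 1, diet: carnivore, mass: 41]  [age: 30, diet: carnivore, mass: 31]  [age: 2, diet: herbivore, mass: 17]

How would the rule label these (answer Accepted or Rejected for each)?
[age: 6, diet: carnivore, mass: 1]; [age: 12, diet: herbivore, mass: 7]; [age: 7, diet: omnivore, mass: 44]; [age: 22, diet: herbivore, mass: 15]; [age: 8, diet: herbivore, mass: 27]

Rule: diet is omnivore AND mass ≥ 17. This holds for each 'Accepted' example and fails for each 'Rejected' one.

Rejected, Rejected, Accepted, Rejected, Rejected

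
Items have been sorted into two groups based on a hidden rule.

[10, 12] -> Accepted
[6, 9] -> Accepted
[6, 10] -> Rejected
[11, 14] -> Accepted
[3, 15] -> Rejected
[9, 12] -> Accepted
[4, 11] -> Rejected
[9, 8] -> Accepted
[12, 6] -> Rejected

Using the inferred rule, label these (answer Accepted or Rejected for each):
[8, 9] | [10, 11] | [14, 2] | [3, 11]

Every 'Accepted' example satisfies: |first − second| ≤ 3. None of the 'Rejected' examples do.
Accepted: [8, 9], since |8−9| = 1. Accepted: [10, 11], since |10−11| = 1. Rejected: [14, 2], since |14−2| = 12. Rejected: [3, 11], since |3−11| = 8.

Accepted, Accepted, Rejected, Rejected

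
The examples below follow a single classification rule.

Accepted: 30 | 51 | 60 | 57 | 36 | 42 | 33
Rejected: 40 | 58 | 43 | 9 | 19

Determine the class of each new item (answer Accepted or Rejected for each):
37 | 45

Rejected, Accepted

A rule that fits every label: multiple of 3 AND at least 19 — true of each 'Accepted' example, false of each 'Rejected' one.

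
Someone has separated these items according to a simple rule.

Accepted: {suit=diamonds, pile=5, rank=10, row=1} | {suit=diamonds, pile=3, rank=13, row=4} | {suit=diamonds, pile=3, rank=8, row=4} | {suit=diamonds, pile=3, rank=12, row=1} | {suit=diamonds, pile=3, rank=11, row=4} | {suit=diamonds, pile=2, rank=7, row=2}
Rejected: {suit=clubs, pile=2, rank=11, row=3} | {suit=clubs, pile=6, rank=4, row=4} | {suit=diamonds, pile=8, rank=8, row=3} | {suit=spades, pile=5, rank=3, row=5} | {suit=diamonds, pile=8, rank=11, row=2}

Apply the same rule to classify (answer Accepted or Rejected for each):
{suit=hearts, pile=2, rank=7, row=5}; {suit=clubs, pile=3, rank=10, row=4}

Rule: suit is diamonds AND pile ≤ 5. This holds for each 'Accepted' example and fails for each 'Rejected' one.

Rejected, Rejected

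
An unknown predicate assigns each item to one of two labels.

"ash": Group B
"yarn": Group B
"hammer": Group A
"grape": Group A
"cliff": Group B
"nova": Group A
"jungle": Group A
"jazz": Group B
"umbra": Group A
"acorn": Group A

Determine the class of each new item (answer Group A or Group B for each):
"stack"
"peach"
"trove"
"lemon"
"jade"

Every 'Group A' example satisfies: has ≥ 2 vowels. None of the 'Group B' examples do.
"stack" → 1 vowel → Group B.
"peach" → 2 vowels → Group A.
"trove" → 2 vowels → Group A.
"lemon" → 2 vowels → Group A.
"jade" → 2 vowels → Group A.

Group B, Group A, Group A, Group A, Group A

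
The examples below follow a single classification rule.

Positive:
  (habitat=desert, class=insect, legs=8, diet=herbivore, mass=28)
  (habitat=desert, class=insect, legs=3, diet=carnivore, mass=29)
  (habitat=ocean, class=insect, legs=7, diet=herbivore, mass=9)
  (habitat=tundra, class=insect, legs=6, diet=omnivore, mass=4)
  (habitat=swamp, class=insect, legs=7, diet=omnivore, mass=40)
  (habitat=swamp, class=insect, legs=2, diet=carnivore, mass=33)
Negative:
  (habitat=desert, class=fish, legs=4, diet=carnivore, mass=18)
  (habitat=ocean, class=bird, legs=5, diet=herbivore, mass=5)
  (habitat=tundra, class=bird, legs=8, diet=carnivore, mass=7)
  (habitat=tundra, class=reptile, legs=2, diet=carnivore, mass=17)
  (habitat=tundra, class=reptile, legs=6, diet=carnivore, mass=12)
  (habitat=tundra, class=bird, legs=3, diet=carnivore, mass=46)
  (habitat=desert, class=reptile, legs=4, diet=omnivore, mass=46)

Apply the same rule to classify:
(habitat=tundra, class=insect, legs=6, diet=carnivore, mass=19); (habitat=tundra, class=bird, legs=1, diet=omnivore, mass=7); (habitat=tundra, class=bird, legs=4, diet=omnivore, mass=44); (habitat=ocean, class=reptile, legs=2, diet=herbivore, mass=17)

Positive, Negative, Negative, Negative

The simplest hypothesis consistent with all the labels is: class is insect.
Positive: (habitat=tundra, class=insect, legs=6, diet=carnivore, mass=19), since class is insect.
Negative: (habitat=tundra, class=bird, legs=1, diet=omnivore, mass=7), since class is bird.
Negative: (habitat=tundra, class=bird, legs=4, diet=omnivore, mass=44), since class is bird.
Negative: (habitat=ocean, class=reptile, legs=2, diet=herbivore, mass=17), since class is reptile.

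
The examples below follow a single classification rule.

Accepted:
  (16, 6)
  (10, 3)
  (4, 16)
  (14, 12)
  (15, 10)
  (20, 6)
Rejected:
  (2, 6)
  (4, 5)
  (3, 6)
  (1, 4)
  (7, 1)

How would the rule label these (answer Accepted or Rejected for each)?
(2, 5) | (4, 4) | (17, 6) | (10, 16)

Rejected, Rejected, Accepted, Accepted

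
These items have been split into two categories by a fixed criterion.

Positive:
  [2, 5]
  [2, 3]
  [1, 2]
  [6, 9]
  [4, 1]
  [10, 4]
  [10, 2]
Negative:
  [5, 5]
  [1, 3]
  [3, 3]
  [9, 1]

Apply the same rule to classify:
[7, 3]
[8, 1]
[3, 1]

The classifier is using: product is even.
[7, 3]: 7·3 = 21 — lacks this property, so Negative.
[8, 1]: 8·1 = 8 — has this property, so Positive.
[3, 1]: 3·1 = 3 — lacks this property, so Negative.

Negative, Positive, Negative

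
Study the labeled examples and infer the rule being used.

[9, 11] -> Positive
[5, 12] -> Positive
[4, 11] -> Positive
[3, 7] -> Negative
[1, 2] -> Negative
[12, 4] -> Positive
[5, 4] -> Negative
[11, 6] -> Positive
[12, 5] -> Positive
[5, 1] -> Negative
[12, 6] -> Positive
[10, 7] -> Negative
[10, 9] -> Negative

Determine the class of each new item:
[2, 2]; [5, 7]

Negative, Negative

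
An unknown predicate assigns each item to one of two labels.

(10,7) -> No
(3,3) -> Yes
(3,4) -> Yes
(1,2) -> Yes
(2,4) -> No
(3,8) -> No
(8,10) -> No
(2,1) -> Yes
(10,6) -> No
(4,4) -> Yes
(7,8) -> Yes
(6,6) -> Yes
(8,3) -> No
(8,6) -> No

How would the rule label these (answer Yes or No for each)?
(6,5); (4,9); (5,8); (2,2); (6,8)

Yes, No, No, Yes, No

One predicate separates the groups cleanly: |first − second| ≤ 1.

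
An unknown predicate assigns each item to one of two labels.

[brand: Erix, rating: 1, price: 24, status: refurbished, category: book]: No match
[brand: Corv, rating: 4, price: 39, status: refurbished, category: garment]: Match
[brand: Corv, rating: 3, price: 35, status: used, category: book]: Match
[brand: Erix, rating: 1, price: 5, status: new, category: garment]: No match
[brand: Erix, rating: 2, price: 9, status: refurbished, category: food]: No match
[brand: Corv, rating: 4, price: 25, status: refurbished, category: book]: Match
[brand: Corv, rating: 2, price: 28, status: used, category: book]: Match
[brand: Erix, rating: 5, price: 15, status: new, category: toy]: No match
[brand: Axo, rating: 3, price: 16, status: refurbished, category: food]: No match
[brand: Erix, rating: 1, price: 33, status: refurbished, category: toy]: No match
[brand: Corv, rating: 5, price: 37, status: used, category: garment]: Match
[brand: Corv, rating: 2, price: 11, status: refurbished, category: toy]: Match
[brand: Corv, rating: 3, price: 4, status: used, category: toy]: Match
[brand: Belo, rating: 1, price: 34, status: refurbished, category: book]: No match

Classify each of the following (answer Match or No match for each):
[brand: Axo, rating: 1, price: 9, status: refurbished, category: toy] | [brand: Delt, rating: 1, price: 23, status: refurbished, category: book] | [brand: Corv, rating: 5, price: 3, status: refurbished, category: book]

No match, No match, Match

Comparing the two groups points to one rule — brand is Corv.
[brand: Axo, rating: 1, price: 9, status: refurbished, category: toy]: brand is Axo, does not fit → No match. [brand: Delt, rating: 1, price: 23, status: refurbished, category: book]: brand is Delt, does not fit → No match. [brand: Corv, rating: 5, price: 3, status: refurbished, category: book]: brand is Corv, passes → Match.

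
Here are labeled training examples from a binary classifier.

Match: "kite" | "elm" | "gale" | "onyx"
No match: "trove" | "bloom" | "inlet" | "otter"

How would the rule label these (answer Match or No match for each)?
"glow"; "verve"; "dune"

Match, No match, Match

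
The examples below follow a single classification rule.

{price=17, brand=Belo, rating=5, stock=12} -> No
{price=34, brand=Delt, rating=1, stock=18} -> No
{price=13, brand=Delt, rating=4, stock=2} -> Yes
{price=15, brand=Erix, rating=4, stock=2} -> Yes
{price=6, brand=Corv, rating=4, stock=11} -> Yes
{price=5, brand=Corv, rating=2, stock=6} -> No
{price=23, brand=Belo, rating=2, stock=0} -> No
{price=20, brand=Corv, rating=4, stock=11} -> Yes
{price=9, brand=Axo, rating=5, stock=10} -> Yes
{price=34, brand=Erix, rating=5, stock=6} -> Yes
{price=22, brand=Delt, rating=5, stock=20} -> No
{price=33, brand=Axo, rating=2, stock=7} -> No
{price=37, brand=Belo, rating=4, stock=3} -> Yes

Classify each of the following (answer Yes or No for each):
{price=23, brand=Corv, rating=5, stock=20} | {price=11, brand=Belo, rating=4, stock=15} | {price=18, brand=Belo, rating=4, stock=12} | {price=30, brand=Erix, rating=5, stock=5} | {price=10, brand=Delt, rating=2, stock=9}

No, No, No, Yes, No

The simplest hypothesis consistent with all the labels is: stock ≤ 11 AND rating ≥ 4.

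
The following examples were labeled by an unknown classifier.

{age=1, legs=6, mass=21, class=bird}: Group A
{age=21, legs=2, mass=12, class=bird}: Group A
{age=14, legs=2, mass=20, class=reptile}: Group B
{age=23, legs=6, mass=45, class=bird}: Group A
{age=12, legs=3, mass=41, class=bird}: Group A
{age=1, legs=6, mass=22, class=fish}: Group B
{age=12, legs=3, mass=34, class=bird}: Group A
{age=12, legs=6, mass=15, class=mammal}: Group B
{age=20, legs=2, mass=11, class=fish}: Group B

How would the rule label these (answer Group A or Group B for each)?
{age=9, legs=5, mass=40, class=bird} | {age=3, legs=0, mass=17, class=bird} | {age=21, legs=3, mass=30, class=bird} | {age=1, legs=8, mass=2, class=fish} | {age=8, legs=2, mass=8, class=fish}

Group A, Group A, Group A, Group B, Group B

Every 'Group A' example satisfies: class is bird. None of the 'Group B' examples do.
{age=9, legs=5, mass=40, class=bird}: class is bird — matches, so Group A. {age=3, legs=0, mass=17, class=bird}: class is bird — matches, so Group A. {age=21, legs=3, mass=30, class=bird}: class is bird — matches, so Group A. {age=1, legs=8, mass=2, class=fish}: class is fish — does not satisfy this, so Group B. {age=8, legs=2, mass=8, class=fish}: class is fish — does not satisfy this, so Group B.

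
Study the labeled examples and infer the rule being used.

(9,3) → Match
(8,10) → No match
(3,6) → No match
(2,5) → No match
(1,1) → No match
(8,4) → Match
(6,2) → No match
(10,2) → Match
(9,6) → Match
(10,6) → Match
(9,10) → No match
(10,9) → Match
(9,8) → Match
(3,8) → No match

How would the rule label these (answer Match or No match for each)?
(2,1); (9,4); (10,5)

The distinguishing property — first > second AND sum ≥ 9 — holds for all the 'Match' cases and none of the 'No match' cases.
(2,1): 2 > 1, 2+1 = 3, doesn't qualify → No match.
(9,4): 9 > 4, 9+4 = 13, fits → Match.
(10,5): 10 > 5, 10+5 = 15, fits → Match.

No match, Match, Match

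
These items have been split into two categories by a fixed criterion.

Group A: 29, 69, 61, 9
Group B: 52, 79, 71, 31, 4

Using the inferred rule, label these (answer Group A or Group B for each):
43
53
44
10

The pattern is that an item is 'Group A' exactly when: ≡ 1 (mod 4).
43: 43 mod 4 = 3, doesn't qualify → Group B.
53: 53 mod 4 = 1, fits → Group A.
44: 44 mod 4 = 0, doesn't qualify → Group B.
10: 10 mod 4 = 2, doesn't qualify → Group B.

Group B, Group A, Group B, Group B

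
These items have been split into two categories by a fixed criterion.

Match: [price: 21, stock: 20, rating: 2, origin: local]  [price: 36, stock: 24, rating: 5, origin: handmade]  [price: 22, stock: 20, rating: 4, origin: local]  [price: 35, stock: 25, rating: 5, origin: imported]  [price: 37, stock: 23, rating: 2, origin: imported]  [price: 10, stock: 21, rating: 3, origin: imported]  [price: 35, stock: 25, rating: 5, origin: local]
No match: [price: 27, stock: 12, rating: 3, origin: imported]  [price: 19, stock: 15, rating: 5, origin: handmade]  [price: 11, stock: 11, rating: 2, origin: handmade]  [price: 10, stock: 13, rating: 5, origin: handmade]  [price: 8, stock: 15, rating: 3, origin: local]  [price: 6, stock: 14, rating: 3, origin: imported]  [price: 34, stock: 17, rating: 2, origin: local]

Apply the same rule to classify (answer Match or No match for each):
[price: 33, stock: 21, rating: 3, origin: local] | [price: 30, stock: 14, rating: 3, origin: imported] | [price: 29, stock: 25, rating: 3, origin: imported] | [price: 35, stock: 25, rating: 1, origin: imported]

Match, No match, Match, Match

Rule: stock ≥ 20. This holds for each 'Match' example and fails for each 'No match' one.
[price: 33, stock: 21, rating: 3, origin: local]: stock = 21, meets the rule → Match.
[price: 30, stock: 14, rating: 3, origin: imported]: stock = 14, doesn't qualify → No match.
[price: 29, stock: 25, rating: 3, origin: imported]: stock = 25, meets the rule → Match.
[price: 35, stock: 25, rating: 1, origin: imported]: stock = 25, meets the rule → Match.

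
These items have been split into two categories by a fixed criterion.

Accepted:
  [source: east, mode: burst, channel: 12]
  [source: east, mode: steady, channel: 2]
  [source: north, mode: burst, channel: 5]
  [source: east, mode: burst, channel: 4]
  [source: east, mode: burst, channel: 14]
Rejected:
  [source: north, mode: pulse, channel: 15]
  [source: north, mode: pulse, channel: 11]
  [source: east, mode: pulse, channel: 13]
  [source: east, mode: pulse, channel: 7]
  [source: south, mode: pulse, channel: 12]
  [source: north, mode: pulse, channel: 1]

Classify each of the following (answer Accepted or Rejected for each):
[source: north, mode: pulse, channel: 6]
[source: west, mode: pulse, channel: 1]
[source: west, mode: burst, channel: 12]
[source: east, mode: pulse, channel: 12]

Rejected, Rejected, Accepted, Rejected

One predicate separates the groups cleanly: mode is not pulse.
[source: north, mode: pulse, channel: 6]: mode is pulse, does not fit → Rejected.
[source: west, mode: pulse, channel: 1]: mode is pulse, does not fit → Rejected.
[source: west, mode: burst, channel: 12]: mode is burst, qualifies → Accepted.
[source: east, mode: pulse, channel: 12]: mode is pulse, does not fit → Rejected.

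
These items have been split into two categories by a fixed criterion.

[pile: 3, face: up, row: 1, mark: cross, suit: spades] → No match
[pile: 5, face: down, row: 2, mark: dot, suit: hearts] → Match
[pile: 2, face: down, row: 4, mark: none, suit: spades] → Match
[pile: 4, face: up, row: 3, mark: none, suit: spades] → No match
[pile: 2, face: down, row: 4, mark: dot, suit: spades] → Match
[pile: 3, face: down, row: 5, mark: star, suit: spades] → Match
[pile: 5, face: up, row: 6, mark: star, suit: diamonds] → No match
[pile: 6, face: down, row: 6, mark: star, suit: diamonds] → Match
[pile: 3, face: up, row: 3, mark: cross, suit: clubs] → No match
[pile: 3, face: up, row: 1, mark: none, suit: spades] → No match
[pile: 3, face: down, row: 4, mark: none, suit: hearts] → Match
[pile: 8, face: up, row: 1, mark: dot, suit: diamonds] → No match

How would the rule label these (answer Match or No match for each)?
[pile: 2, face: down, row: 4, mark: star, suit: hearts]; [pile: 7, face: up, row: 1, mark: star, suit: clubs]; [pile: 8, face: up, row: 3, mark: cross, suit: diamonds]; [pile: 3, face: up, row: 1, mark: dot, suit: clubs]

Match, No match, No match, No match

A rule that fits every label: face is down — true of each 'Match' example, false of each 'No match' one.
[pile: 2, face: down, row: 4, mark: star, suit: hearts] → face is down → Match. [pile: 7, face: up, row: 1, mark: star, suit: clubs] → face is up → No match. [pile: 8, face: up, row: 3, mark: cross, suit: diamonds] → face is up → No match. [pile: 3, face: up, row: 1, mark: dot, suit: clubs] → face is up → No match.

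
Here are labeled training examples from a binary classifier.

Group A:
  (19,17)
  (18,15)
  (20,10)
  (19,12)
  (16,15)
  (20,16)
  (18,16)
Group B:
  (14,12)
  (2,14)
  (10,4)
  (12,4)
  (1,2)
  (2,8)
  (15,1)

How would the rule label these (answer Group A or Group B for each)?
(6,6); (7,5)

Group B, Group B

The distinguishing property — sum ≥ 30 — holds for all the 'Group A' cases and none of the 'Group B' cases.
Group B: (6,6), since 6+6 = 12. Group B: (7,5), since 7+5 = 12.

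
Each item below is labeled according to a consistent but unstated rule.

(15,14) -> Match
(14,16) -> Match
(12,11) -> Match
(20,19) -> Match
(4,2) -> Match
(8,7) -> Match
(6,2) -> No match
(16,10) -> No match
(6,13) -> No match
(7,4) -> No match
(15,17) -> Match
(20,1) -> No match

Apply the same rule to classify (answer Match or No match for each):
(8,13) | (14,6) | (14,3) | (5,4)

The pattern is that an item is 'Match' exactly when: |first − second| ≤ 2.
(8,13): |8−13| = 5 — fails this test, so No match.
(14,6): |14−6| = 8 — fails this test, so No match.
(14,3): |14−3| = 11 — fails this test, so No match.
(5,4): |5−4| = 1 — passes, so Match.

No match, No match, No match, Match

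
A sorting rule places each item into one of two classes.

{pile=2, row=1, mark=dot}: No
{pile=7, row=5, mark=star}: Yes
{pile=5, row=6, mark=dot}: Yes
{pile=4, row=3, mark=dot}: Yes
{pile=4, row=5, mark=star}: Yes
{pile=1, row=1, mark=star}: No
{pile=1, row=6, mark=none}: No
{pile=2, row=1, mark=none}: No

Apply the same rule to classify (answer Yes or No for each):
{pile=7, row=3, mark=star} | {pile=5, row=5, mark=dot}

One predicate separates the groups cleanly: pile ≥ 4.

Yes, Yes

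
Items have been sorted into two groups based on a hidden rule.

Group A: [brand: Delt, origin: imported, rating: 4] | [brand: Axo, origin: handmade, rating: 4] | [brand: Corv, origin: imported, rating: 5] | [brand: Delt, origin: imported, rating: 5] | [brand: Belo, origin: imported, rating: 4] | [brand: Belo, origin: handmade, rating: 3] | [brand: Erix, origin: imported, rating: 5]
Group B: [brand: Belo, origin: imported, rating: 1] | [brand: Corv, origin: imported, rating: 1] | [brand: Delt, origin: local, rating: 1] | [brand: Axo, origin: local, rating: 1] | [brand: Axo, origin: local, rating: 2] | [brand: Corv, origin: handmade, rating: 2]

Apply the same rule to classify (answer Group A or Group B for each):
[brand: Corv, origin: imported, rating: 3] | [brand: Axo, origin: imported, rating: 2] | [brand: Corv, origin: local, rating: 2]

Group A, Group B, Group B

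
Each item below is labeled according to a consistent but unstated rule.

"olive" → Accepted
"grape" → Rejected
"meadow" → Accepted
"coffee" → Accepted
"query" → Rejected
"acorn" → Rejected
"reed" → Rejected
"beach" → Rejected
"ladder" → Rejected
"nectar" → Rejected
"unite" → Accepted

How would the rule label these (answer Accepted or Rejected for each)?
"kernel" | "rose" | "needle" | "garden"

The common property of the 'Accepted' items is: has ≥ 3 vowels. No 'Rejected' item has it.
"kernel": 2 vowels — doesn't match, so Rejected.
"rose": 2 vowels — doesn't match, so Rejected.
"needle": 3 vowels — has this property, so Accepted.
"garden": 2 vowels — doesn't match, so Rejected.

Rejected, Rejected, Accepted, Rejected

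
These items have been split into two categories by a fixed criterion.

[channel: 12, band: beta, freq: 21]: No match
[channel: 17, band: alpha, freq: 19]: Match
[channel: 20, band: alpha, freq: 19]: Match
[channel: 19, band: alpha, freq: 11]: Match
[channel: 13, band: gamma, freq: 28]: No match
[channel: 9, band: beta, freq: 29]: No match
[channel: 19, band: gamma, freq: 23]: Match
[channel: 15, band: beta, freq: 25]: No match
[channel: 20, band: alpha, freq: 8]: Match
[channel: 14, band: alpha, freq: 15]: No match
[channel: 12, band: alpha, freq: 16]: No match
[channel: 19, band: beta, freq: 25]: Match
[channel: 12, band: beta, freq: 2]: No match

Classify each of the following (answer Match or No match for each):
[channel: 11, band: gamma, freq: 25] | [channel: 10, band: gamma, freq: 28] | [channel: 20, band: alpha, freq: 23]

The pattern is that an item is 'Match' exactly when: channel ≥ 17.
[channel: 11, band: gamma, freq: 25]: channel = 11 — doesn't match, so No match.
[channel: 10, band: gamma, freq: 28]: channel = 10 — doesn't match, so No match.
[channel: 20, band: alpha, freq: 23]: channel = 20 — matches, so Match.

No match, No match, Match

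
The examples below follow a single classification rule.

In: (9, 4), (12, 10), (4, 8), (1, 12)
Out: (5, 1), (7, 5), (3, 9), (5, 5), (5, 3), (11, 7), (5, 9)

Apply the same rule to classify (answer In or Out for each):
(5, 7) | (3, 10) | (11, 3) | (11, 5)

Out, In, Out, Out

Every 'In' example satisfies: second is even. None of the 'Out' examples do.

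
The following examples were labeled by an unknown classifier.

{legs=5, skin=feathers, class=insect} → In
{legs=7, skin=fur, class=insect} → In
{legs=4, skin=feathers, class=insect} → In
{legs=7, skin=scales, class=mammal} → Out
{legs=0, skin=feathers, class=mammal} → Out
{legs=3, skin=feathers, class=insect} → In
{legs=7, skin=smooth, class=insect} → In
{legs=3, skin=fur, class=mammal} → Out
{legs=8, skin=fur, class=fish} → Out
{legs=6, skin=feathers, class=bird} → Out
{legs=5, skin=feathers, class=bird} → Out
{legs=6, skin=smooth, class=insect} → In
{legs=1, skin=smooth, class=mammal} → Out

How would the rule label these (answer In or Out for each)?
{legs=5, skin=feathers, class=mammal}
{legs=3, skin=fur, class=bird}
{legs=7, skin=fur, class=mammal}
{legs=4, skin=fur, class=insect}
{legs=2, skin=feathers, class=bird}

Out, Out, Out, In, Out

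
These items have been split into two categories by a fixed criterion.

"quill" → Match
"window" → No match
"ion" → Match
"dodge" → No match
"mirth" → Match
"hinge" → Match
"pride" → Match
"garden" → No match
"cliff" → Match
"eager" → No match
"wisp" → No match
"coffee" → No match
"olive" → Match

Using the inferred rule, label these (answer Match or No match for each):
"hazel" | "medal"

No match, No match

The common property of the 'Match' items is: odd length AND contains 'i'. No 'No match' item has it.
No match: "hazel", since length 5, no 'i'.
No match: "medal", since length 5, no 'i'.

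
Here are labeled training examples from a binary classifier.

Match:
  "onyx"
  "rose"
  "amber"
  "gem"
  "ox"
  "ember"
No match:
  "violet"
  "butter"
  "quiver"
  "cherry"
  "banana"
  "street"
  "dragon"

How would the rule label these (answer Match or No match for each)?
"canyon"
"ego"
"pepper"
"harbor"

All 'Match' examples share one property — length ≤ 5 — and every 'No match' example lacks it.
"canyon" — length 6, hence No match. "ego" — length 3, hence Match. "pepper" — length 6, hence No match. "harbor" — length 6, hence No match.

No match, Match, No match, No match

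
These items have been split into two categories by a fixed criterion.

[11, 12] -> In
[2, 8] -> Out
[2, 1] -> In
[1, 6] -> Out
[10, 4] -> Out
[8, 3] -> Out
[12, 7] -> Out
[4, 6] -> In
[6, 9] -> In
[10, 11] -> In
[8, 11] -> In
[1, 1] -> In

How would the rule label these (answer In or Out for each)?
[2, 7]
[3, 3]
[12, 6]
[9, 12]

Out, In, Out, In

A rule that fits every label: |first − second| ≤ 3 — true of each 'In' example, false of each 'Out' one.
[2, 7]: |2−7| = 5 — does not fit, so Out.
[3, 3]: |3−3| = 0 — meets the rule, so In.
[12, 6]: |12−6| = 6 — does not fit, so Out.
[9, 12]: |9−12| = 3 — meets the rule, so In.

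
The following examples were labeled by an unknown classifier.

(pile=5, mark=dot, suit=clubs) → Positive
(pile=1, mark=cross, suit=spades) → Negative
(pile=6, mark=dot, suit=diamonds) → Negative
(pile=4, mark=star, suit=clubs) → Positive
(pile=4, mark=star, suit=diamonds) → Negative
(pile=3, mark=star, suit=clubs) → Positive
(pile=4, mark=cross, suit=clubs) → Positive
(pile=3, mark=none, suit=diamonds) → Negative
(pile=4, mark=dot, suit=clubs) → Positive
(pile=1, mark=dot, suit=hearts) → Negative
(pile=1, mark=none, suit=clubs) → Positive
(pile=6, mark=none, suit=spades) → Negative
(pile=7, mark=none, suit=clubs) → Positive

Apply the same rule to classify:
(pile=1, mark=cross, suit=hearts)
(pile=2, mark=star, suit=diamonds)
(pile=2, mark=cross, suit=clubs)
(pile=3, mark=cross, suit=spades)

'Positive' ⟺ suit is clubs.
(pile=1, mark=cross, suit=hearts): suit is hearts, lacks this property → Negative.
(pile=2, mark=star, suit=diamonds): suit is diamonds, lacks this property → Negative.
(pile=2, mark=cross, suit=clubs): suit is clubs, has this property → Positive.
(pile=3, mark=cross, suit=spades): suit is spades, lacks this property → Negative.

Negative, Negative, Positive, Negative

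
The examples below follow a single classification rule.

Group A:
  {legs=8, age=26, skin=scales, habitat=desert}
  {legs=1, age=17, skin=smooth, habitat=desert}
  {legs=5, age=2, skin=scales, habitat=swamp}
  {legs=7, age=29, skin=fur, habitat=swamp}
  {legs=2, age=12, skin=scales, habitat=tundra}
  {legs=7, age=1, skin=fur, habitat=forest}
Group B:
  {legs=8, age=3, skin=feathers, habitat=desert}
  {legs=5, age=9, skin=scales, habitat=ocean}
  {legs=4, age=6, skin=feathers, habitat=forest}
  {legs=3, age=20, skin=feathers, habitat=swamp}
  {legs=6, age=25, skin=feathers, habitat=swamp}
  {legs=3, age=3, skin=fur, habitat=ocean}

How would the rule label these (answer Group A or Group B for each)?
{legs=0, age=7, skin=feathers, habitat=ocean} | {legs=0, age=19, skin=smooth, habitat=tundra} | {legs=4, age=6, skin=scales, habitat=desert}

Every 'Group A' example satisfies: skin is not feathers AND habitat is not ocean. None of the 'Group B' examples do.
{legs=0, age=7, skin=feathers, habitat=ocean}: skin is feathers, habitat is ocean — doesn't match, so Group B.
{legs=0, age=19, skin=smooth, habitat=tundra}: skin is smooth, habitat is tundra — satisfies this, so Group A.
{legs=4, age=6, skin=scales, habitat=desert}: skin is scales, habitat is desert — satisfies this, so Group A.

Group B, Group A, Group A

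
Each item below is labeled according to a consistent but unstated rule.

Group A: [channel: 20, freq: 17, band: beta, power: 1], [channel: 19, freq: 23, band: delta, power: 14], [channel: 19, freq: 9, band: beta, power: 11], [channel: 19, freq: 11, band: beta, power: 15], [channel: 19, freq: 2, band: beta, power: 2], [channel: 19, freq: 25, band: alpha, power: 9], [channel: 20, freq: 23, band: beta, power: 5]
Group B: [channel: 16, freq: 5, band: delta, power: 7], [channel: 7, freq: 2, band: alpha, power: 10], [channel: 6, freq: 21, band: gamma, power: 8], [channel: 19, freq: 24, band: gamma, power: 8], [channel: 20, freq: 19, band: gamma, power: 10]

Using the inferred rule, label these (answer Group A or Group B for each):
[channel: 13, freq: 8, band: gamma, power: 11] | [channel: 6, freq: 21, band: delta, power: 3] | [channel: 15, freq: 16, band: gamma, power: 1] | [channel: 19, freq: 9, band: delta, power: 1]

Rule: band is not gamma AND channel ≥ 19. This holds for each 'Group A' example and fails for each 'Group B' one.
[channel: 13, freq: 8, band: gamma, power: 11]: Group B (band is gamma, channel = 13). [channel: 6, freq: 21, band: delta, power: 3]: Group B (band is delta, channel = 6). [channel: 15, freq: 16, band: gamma, power: 1]: Group B (band is gamma, channel = 15). [channel: 19, freq: 9, band: delta, power: 1]: Group A (band is delta, channel = 19).

Group B, Group B, Group B, Group A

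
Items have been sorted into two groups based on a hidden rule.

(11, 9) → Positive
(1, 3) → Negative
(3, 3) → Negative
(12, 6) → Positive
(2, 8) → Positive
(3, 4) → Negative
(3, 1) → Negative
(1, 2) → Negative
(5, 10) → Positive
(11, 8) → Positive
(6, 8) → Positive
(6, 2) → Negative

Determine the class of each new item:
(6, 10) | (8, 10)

The classifier is using: sum ≥ 10.

Positive, Positive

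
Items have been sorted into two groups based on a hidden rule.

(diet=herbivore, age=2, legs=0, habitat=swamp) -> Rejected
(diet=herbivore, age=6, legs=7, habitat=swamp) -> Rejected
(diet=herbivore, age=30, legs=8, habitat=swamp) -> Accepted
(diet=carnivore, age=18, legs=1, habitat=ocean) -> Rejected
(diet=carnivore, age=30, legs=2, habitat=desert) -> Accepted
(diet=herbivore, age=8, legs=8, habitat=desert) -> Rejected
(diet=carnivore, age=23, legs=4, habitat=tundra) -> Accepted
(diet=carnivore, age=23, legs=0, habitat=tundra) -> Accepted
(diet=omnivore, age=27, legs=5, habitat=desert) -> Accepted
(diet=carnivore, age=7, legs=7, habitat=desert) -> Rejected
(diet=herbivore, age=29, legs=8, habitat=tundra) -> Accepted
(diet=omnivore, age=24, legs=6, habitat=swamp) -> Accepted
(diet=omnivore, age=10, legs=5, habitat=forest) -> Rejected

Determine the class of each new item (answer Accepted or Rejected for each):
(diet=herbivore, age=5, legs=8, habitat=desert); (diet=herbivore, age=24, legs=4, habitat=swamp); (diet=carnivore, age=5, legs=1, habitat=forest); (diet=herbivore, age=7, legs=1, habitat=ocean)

'Accepted' ⟺ age ≥ 23.

Rejected, Accepted, Rejected, Rejected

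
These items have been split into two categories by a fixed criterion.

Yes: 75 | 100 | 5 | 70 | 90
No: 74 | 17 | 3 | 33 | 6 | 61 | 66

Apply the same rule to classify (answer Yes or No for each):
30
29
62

Yes, No, No

A rule that fits every label: multiple of 5 — true of each 'Yes' example, false of each 'No' one.
30 → 30 = 5·6 → Yes.
29 → 29 = 5·5 + 4 → No.
62 → 62 = 5·12 + 2 → No.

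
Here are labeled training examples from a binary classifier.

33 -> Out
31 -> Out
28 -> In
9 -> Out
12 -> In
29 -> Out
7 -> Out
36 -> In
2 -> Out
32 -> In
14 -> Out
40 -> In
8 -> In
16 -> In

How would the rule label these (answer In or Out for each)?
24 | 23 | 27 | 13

The classifier is using: multiple of 4.
24: In (24 = 4·6). 23: Out (23 = 4·5 + 3). 27: Out (27 = 4·6 + 3). 13: Out (13 = 4·3 + 1).

In, Out, Out, Out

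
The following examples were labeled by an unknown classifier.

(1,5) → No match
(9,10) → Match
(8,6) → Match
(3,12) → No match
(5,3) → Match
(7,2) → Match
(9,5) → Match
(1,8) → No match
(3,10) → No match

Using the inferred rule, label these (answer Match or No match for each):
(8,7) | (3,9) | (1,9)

The pattern is that an item is 'Match' exactly when: first ≥ 5.

Match, No match, No match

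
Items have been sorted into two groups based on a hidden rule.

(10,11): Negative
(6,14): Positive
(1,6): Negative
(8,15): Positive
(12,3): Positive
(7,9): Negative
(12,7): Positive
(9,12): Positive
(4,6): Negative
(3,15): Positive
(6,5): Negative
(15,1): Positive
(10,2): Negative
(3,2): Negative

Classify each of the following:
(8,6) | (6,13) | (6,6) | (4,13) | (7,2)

Negative, Positive, Negative, Positive, Negative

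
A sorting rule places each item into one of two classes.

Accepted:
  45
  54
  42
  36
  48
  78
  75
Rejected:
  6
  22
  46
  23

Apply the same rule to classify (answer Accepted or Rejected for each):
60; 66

Accepted, Accepted

The common property of the 'Accepted' items is: multiple of 3 AND at least 22. No 'Rejected' item has it.
60 → 60 = 3·20, 60 ≥ 22 → Accepted. 66 → 66 = 3·22, 66 ≥ 22 → Accepted.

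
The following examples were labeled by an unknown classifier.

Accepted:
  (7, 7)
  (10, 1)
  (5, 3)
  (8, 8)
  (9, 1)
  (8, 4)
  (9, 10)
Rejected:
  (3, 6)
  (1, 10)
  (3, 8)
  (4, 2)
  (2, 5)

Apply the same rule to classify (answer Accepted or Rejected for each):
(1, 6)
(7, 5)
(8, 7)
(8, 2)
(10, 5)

The rule appears to be: first ≥ 5.

Rejected, Accepted, Accepted, Accepted, Accepted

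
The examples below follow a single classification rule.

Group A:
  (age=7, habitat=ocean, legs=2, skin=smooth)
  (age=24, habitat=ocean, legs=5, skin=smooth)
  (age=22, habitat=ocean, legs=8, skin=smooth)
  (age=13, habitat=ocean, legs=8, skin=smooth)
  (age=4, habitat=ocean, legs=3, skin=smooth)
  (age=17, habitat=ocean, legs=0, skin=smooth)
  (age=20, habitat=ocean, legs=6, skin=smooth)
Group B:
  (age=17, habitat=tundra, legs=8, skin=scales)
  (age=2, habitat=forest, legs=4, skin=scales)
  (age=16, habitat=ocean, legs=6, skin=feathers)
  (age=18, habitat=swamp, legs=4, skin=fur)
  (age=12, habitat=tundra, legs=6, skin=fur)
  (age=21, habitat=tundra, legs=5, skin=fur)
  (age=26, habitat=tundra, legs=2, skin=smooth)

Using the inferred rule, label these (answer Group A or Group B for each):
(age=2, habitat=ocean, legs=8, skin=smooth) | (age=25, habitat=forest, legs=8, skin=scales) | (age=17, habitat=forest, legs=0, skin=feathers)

A rule that fits every label: habitat is ocean AND skin is smooth — true of each 'Group A' example, false of each 'Group B' one.

Group A, Group B, Group B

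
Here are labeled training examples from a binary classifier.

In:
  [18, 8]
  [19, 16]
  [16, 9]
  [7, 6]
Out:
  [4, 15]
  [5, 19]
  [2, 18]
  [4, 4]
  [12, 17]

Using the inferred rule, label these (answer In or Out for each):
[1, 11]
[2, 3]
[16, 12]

Out, Out, In

A rule that fits every label: first > second — true of each 'In' example, false of each 'Out' one.
[1, 11] — 1 < 11, hence Out. [2, 3] — 2 < 3, hence Out. [16, 12] — 16 > 12, hence In.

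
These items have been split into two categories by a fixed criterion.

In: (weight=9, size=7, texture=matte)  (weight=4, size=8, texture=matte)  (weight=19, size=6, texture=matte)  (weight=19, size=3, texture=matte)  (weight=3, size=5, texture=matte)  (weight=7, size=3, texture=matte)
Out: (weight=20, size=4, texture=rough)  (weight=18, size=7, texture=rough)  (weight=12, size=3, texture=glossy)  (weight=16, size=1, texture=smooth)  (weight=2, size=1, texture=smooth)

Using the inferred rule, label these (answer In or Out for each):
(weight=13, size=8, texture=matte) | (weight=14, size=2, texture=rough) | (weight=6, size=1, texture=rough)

In, Out, Out

The classifier is using: texture is matte.
In: (weight=13, size=8, texture=matte), since texture is matte.
Out: (weight=14, size=2, texture=rough), since texture is rough.
Out: (weight=6, size=1, texture=rough), since texture is rough.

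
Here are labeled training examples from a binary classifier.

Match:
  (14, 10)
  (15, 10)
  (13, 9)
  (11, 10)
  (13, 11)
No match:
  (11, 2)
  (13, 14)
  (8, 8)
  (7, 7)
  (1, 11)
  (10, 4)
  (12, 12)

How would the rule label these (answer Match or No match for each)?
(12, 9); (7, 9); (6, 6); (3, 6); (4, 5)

The distinguishing property — first > second AND sum ≥ 16 — holds for all the 'Match' cases and none of the 'No match' cases.
(12, 9) → 12 > 9, 12+9 = 21 → Match. (7, 9) → 7 < 9, 7+9 = 16 → No match. (6, 6) → 6 = 6, 6+6 = 12 → No match. (3, 6) → 3 < 6, 3+6 = 9 → No match. (4, 5) → 4 < 5, 4+5 = 9 → No match.

Match, No match, No match, No match, No match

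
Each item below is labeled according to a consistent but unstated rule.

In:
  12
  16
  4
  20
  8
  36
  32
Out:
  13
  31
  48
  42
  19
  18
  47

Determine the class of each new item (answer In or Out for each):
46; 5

The common property of the 'In' items is: multiple of 4 AND at most 36. No 'Out' item has it.
46: 46 = 4·11 + 2, 46 > 36 — does not pass, so Out.
5: 5 = 4·1 + 1, 5 ≤ 36 — does not pass, so Out.

Out, Out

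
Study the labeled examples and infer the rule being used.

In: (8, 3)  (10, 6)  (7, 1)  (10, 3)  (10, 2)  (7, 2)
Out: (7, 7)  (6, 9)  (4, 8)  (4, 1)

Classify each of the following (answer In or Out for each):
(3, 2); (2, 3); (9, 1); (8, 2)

Every 'In' example satisfies: first > second AND sum ≥ 8. None of the 'Out' examples do.

Out, Out, In, In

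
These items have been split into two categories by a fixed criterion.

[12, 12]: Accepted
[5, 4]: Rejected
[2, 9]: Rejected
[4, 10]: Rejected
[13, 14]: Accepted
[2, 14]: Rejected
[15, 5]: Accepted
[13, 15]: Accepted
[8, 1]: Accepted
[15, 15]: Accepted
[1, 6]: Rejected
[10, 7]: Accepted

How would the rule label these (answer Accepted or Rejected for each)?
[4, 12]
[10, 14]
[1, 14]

Rejected, Accepted, Rejected

One predicate separates the groups cleanly: first ≥ 6.
Rejected: [4, 12], since first 4.
Accepted: [10, 14], since first 10.
Rejected: [1, 14], since first 1.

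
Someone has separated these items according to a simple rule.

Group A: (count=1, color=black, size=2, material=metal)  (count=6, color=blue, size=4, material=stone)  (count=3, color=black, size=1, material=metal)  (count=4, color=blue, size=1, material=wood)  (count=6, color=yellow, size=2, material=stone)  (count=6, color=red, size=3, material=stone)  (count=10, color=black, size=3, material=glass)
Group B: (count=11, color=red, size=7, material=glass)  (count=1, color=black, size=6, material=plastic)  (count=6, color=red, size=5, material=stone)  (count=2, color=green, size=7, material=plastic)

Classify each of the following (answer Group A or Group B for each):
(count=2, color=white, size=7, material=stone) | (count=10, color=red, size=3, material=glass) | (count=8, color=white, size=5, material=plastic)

The rule appears to be: size ≤ 4.
(count=2, color=white, size=7, material=stone): size = 7 — does not satisfy this, so Group B. (count=10, color=red, size=3, material=glass): size = 3 — passes, so Group A. (count=8, color=white, size=5, material=plastic): size = 5 — does not satisfy this, so Group B.

Group B, Group A, Group B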